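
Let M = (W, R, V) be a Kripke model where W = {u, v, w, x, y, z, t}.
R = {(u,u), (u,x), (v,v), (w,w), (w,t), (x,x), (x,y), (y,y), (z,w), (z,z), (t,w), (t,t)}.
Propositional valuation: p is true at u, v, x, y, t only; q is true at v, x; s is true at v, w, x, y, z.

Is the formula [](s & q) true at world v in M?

Yes

Recall that []ψ holds at a world iff ψ holds at every accessible world, and <>ψ holds iff ψ holds at some accessible world.
At v: [](s & q) requires s & q at every successor {v}.
  At v: s & q is true.
So [](s & q) is true at v.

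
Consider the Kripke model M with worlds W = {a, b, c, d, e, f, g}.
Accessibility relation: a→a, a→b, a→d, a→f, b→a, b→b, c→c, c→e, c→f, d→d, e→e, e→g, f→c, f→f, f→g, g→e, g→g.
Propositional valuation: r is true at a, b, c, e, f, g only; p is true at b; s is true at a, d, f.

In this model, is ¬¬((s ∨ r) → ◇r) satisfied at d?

No

At d: ¬((s ∨ r) → ◇r) is true, so ¬¬((s ∨ r) → ◇r) is false.
  At d: (s ∨ r) → ◇r is false, so ¬((s ∨ r) → ◇r) is true.
    At d: s ∨ r is true, ◇r is false, so (s ∨ r) → ◇r is false.
      At d: ◇r requires r at some successor in {d}.
        At d: r is false.
      So ◇r is false at d.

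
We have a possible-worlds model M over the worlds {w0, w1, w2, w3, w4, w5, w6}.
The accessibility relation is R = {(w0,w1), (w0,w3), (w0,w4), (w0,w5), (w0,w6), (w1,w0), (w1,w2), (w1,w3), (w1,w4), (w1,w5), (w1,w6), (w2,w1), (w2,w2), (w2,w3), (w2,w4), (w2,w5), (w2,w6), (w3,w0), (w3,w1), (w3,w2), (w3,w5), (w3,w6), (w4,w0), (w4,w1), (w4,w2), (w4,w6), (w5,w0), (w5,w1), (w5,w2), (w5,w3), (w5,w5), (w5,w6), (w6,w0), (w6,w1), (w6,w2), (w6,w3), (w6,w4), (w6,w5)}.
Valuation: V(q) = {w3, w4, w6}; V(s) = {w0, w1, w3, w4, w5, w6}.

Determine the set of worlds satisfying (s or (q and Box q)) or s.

w0, w1, w3, w4, w5, w6

Recall that Box ψ holds at a world iff ψ holds at every accessible world, and Dia ψ holds iff ψ holds at some accessible world.
Let φ = (s or (q and Box q)) or s. Evaluate φ at each world:
  w0 (successors {w1, w3, w4, w5, w6}): φ is true.
  w1 (successors {w0, w2, w3, w4, w5, w6}): φ is true.
  w2 (successors {w1, w2, w3, w4, w5, w6}): φ is false.
  w3 (successors {w0, w1, w2, w5, w6}): φ is true.
  w4 (successors {w0, w1, w2, w6}): φ is true.
  w5 (successors {w0, w1, w2, w3, w5, w6}): φ is true.
  w6 (successors {w0, w1, w2, w3, w4, w5}): φ is true.
For instance, at w5:
  At w5: s or (q and Box q) is true, s is true, so (s or (q and Box q)) or s is true.
    At w5: s is true, q and Box q is false, so s or (q and Box q) is true.
      At w5: q is false, Box q is false, so q and Box q is false.
Satisfying worlds: {w0, w1, w3, w4, w5, w6}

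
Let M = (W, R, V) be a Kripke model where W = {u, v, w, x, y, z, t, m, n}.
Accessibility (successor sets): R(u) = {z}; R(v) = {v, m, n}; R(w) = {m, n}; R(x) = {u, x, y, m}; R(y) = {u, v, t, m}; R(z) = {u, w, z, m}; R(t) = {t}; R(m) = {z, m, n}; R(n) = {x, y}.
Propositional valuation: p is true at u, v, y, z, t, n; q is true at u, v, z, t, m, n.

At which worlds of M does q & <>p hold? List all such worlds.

Let φ = q & <>p. Evaluate φ at each world:
  u (successors {z}): φ is true.
  v (successors {v, m, n}): φ is true.
  w (successors {m, n}): φ is false.
  x (successors {u, x, y, m}): φ is false.
  y (successors {u, v, t, m}): φ is false.
  z (successors {u, w, z, m}): φ is true.
  t (successors {t}): φ is true.
  m (successors {z, m, n}): φ is true.
  n (successors {x, y}): φ is true.
For instance, at x:
  At x: q is false, <>p is true, so q & <>p is false.
    At x: <>p requires p at some successor in {u, x, y, m}.
      p holds at u, so <>p is true at x.
Satisfying worlds: {u, v, z, t, m, n}

u, v, z, t, m, n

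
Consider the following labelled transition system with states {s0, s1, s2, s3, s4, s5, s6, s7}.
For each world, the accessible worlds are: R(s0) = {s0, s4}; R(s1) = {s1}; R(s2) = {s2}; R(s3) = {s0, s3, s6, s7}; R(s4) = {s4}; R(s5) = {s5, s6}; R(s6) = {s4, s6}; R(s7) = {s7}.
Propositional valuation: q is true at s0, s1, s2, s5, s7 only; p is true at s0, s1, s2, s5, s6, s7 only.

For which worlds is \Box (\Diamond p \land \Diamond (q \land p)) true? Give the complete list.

Recall that \Box ψ holds at a world iff ψ holds at every accessible world, and \Diamond ψ holds iff ψ holds at some accessible world.
Let φ = \Box (\Diamond p \land \Diamond (q \land p)). Evaluate φ at each world:
  s0 (successors {s0, s4}): φ is false.
  s1 (successors {s1}): φ is true.
  s2 (successors {s2}): φ is true.
  s3 (successors {s0, s3, s6, s7}): φ is false.
  s4 (successors {s4}): φ is false.
  s5 (successors {s5, s6}): φ is false.
  s6 (successors {s4, s6}): φ is false.
  s7 (successors {s7}): φ is true.
For instance, at s2:
  At s2: \Box (\Diamond p \land \Diamond (q \land p)) requires \Diamond p \land \Diamond (q \land p) at every successor {s2}.
      At s2: \Diamond p is true, \Diamond (q \land p) is true, so \Diamond p \land \Diamond (q \land p) is true.
  So \Box (\Diamond p \land \Diamond (q \land p)) is true at s2.
Satisfying worlds: {s1, s2, s7}

s1, s2, s7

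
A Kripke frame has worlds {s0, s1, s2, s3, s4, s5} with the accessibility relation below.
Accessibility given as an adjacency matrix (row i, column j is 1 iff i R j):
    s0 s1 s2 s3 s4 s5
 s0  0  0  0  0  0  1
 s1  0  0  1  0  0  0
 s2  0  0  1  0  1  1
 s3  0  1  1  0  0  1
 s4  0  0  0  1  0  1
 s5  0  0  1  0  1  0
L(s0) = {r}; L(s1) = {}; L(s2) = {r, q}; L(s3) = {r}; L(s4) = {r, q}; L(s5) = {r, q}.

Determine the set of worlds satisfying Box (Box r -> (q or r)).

Recall that Box ψ holds at a world iff ψ holds at every accessible world, and Dia ψ holds iff ψ holds at some accessible world.
Let φ = Box (Box r -> (q or r)). Evaluate φ at each world:
  s0 (successors {s5}): φ is true.
  s1 (successors {s2}): φ is true.
  s2 (successors {s2, s4, s5}): φ is true.
  s3 (successors {s1, s2, s5}): φ is false.
  s4 (successors {s3, s5}): φ is true.
  s5 (successors {s2, s4}): φ is true.
For instance, at s2:
  At s2: Box (Box r -> (q or r)) requires Box r -> (q or r) at every successor {s2, s4, s5}.
      At s2: Box r is true, q or r is true, so Box r -> (q or r) is true.
      At s4: Box r is true, q or r is true, so Box r -> (q or r) is true.
      At s5: Box r is true, q or r is true, so Box r -> (q or r) is true.
  So Box (Box r -> (q or r)) is true at s2.
Satisfying worlds: {s0, s1, s2, s4, s5}

s0, s1, s2, s4, s5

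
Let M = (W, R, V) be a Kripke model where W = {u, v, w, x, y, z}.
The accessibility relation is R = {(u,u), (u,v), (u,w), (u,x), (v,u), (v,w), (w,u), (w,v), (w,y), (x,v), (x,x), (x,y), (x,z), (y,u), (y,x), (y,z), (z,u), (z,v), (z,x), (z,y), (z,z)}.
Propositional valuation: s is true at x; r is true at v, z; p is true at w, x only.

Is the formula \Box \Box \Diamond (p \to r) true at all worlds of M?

Let φ = \Box \Box \Diamond (p \to r). Evaluate φ at each world:
  u (successors {u, v, w, x}): φ is true.
  v (successors {u, w}): φ is true.
  w (successors {u, v, y}): φ is true.
  x (successors {v, x, y, z}): φ is true.
  y (successors {u, x, z}): φ is true.
  z (successors {u, v, x, y, z}): φ is true.
For instance, at z:
  At z: \Box \Box \Diamond (p \to r) requires \Box \Diamond (p \to r) at every successor {u, v, x, y, z}.
    At u: \Box \Diamond (p \to r) is true.
    At v: \Box \Diamond (p \to r) is true.
    At x: \Box \Diamond (p \to r) is true.
    At y: \Box \Diamond (p \to r) is true.
    At z: \Box \Diamond (p \to r) is true.
  So \Box \Box \Diamond (p \to r) is true at z.

Yes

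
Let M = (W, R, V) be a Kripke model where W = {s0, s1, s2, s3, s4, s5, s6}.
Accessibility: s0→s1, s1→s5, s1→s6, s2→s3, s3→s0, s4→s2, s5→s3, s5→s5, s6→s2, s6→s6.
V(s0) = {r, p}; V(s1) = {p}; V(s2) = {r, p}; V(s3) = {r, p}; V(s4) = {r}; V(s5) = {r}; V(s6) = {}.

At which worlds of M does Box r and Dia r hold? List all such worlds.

Recall that Box ψ holds at a world iff ψ holds at every accessible world, and Dia ψ holds iff ψ holds at some accessible world.
Let φ = Box r and Dia r. Evaluate φ at each world:
  s0 (successors {s1}): φ is false.
  s1 (successors {s5, s6}): φ is false.
  s2 (successors {s3}): φ is true.
  s3 (successors {s0}): φ is true.
  s4 (successors {s2}): φ is true.
  s5 (successors {s3, s5}): φ is true.
  s6 (successors {s2, s6}): φ is false.
For instance, at s2:
  At s2: Box r is true, Dia r is true, so Box r and Dia r is true.
    At s2: Box r requires r at every successor {s3}.
      At s3: r is true.
    So Box r is true at s2.
    At s2: Dia r requires r at some successor in {s3}.
      r holds at s3, so Dia r is true at s2.
Satisfying worlds: {s2, s3, s4, s5}

s2, s3, s4, s5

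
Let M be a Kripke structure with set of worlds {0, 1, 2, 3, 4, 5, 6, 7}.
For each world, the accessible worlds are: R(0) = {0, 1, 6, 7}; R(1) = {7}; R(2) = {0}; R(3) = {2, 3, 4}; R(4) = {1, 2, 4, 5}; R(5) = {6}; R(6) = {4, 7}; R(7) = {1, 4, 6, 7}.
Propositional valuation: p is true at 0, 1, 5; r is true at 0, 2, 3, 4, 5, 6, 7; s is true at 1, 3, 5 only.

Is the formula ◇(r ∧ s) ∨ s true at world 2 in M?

No

At 2: ◇(r ∧ s) is false, s is false, so ◇(r ∧ s) ∨ s is false.
  At 2: ◇(r ∧ s) requires r ∧ s at some successor in {0}.
    At 0: r ∧ s is false.
  So ◇(r ∧ s) is false at 2.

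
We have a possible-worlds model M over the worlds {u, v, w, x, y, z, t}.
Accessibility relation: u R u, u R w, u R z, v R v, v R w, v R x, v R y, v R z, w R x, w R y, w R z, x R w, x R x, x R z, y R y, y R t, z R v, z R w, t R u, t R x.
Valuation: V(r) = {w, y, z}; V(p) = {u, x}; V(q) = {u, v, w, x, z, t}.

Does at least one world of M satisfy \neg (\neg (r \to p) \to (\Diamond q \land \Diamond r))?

No

Recall that \Diamond ψ holds at a world iff ψ holds at some accessible world.
Let φ = \neg (\neg (r \to p) \to (\Diamond q \land \Diamond r)). Evaluate φ at each world:
  u (successors {u, w, z}): φ is false.
  v (successors {v, w, x, y, z}): φ is false.
  w (successors {x, y, z}): φ is false.
  x (successors {w, x, z}): φ is false.
  y (successors {y, t}): φ is false.
  z (successors {v, w}): φ is false.
  t (successors {u, x}): φ is false.
For instance, at t:
  At t: \neg (r \to p) \to (\Diamond q \land \Diamond r) is true, so \neg (\neg (r \to p) \to (\Diamond q \land \Diamond r)) is false.
    At t: \neg (r \to p) is false, \Diamond q \land \Diamond r is false, so \neg (r \to p) \to (\Diamond q \land \Diamond r) is true.
      At t: \Diamond q is true, \Diamond r is false, so \Diamond q \land \Diamond r is false.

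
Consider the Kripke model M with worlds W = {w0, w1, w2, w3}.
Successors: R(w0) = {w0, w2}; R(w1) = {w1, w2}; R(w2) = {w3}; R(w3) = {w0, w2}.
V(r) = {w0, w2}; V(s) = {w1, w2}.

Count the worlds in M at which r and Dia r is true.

1

Let φ = r and Dia r. Evaluate φ at each world:
  w0 (successors {w0, w2}): φ is true.
  w1 (successors {w1, w2}): φ is false.
  w2 (successors {w3}): φ is false.
  w3 (successors {w0, w2}): φ is false.
For instance, at w0:
  At w0: r is true, Dia r is true, so r and Dia r is true.
    At w0: Dia r requires r at some successor in {w0, w2}.
      r holds at w0, so Dia r is true at w0.
Satisfying worlds: {w0}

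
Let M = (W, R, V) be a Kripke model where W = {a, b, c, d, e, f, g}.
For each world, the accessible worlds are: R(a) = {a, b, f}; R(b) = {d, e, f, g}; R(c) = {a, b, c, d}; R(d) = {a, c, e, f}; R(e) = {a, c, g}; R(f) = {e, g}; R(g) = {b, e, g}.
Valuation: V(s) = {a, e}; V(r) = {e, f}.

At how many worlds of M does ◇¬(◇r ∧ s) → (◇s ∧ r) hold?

2

Let φ = ◇¬(◇r ∧ s) → (◇s ∧ r). Evaluate φ at each world:
  a (successors {a, b, f}): φ is false.
  b (successors {d, e, f, g}): φ is false.
  c (successors {a, b, c, d}): φ is false.
  d (successors {a, c, e, f}): φ is false.
  e (successors {a, c, g}): φ is true.
  f (successors {e, g}): φ is true.
  g (successors {b, e, g}): φ is false.
For instance, at e:
  At e: ◇¬(◇r ∧ s) is true, ◇s ∧ r is true, so ◇¬(◇r ∧ s) → (◇s ∧ r) is true.
    At e: ◇¬(◇r ∧ s) requires ¬(◇r ∧ s) at some successor in {a, c, g}.
      ¬(◇r ∧ s) holds at c, so ◇¬(◇r ∧ s) is true at e.
    At e: ◇s is true, r is true, so ◇s ∧ r is true.
      At e: ◇s requires s at some successor in {a, c, g}.
        s holds at a, so ◇s is true at e.
Satisfying worlds: {e, f}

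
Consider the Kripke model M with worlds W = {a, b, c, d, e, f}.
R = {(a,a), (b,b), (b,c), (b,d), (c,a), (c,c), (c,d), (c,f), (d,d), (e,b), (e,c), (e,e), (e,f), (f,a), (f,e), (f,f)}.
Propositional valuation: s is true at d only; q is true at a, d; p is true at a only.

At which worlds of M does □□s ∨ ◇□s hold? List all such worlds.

b, c, d

Let φ = □□s ∨ ◇□s. Evaluate φ at each world:
  a (successors {a}): φ is false.
  b (successors {b, c, d}): φ is true.
  c (successors {a, c, d, f}): φ is true.
  d (successors {d}): φ is true.
  e (successors {b, c, e, f}): φ is false.
  f (successors {a, e, f}): φ is false.
For instance, at a:
  At a: □□s is false, ◇□s is false, so □□s ∨ ◇□s is false.
    At a: □□s requires □s at every successor {a}.
      □s fails at a, so □□s is false at a.
    At a: ◇□s requires □s at some successor in {a}.
      At a: □s is false.
    So ◇□s is false at a.
Satisfying worlds: {b, c, d}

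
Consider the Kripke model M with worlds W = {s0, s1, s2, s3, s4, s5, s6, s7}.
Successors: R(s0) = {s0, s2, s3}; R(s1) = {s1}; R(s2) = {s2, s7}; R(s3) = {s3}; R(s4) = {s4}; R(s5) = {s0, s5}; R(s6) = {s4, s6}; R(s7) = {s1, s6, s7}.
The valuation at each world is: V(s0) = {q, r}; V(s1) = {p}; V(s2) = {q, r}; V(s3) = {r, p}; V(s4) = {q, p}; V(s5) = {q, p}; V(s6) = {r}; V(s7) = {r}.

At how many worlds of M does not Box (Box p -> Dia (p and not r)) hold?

Let φ = not Box (Box p -> Dia (p and not r)). Evaluate φ at each world:
  s0 (successors {s0, s2, s3}): φ is true.
  s1 (successors {s1}): φ is false.
  s2 (successors {s2, s7}): φ is false.
  s3 (successors {s3}): φ is true.
  s4 (successors {s4}): φ is false.
  s5 (successors {s0, s5}): φ is false.
  s6 (successors {s4, s6}): φ is false.
  s7 (successors {s1, s6, s7}): φ is false.
For instance, at s4:
  At s4: Box (Box p -> Dia (p and not r)) is true, so not Box (Box p -> Dia (p and not r)) is false.
    At s4: Box (Box p -> Dia (p and not r)) requires Box p -> Dia (p and not r) at every successor {s4}.
      At s4: Box p -> Dia (p and not r) is true.
    So Box (Box p -> Dia (p and not r)) is true at s4.
Satisfying worlds: {s0, s3}

2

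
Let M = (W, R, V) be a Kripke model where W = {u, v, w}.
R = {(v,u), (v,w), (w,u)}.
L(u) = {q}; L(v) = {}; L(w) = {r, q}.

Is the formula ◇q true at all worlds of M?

Let φ = ◇q. Evaluate φ at each world:
  u (successors ∅): φ is false.
  v (successors {u, w}): φ is true.
  w (successors {u}): φ is true.
Detail at u (counterexample):
  At u: no accessible worlds, so ◇q is false.

No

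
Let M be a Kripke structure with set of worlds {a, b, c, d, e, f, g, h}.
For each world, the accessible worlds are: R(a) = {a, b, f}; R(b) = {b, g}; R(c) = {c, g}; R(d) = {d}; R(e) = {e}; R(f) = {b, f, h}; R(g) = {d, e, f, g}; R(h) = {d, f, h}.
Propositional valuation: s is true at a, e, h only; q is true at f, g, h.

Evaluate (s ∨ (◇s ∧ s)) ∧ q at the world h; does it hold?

Yes

Recall that ◇ψ holds at a world iff ψ holds at some accessible world.
At h: s ∨ (◇s ∧ s) is true, q is true, so (s ∨ (◇s ∧ s)) ∧ q is true.
  At h: s is true, ◇s ∧ s is true, so s ∨ (◇s ∧ s) is true.
    At h: ◇s is true, s is true, so ◇s ∧ s is true.
      At h: ◇s requires s at some successor in {d, f, h}.
        s holds at h, so ◇s is true at h.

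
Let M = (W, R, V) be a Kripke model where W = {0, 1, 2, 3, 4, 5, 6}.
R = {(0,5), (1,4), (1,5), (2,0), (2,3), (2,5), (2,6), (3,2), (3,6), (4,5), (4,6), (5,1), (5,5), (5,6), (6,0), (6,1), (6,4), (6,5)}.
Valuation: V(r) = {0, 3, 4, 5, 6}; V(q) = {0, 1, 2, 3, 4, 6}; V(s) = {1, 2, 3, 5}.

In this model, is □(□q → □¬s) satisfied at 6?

Yes

At 6: □(□q → □¬s) requires □q → □¬s at every successor {0, 1, 4, 5}.
  At 0: □q → □¬s is true.
  At 1: □q → □¬s is true.
  At 4: □q → □¬s is true.
  At 5: □q → □¬s is true.
So □(□q → □¬s) is true at 6.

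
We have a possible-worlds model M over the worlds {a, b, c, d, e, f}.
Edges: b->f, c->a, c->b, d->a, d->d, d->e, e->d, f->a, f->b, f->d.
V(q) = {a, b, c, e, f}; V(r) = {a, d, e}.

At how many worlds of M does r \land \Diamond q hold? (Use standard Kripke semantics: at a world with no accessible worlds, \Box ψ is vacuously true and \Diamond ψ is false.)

Let φ = r \land \Diamond q. Evaluate φ at each world:
  a (successors ∅): φ is false.
  b (successors {f}): φ is false.
  c (successors {a, b}): φ is false.
  d (successors {a, d, e}): φ is true.
  e (successors {d}): φ is false.
  f (successors {a, b, d}): φ is false.
For instance, at e:
  At e: r is true, \Diamond q is false, so r \land \Diamond q is false.
    At e: \Diamond q requires q at some successor in {d}.
      At d: q is false.
    So \Diamond q is false at e.
Satisfying worlds: {d}

1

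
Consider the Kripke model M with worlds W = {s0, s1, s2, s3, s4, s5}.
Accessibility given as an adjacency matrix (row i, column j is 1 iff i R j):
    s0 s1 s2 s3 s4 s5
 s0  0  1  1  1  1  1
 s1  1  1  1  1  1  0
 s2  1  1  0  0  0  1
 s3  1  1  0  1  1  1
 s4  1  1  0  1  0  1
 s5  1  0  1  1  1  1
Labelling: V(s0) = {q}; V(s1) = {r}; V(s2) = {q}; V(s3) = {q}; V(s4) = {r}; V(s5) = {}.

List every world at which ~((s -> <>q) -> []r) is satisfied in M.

Let φ = ~((s -> <>q) -> []r). Evaluate φ at each world:
  s0 (successors {s1, s2, s3, s4, s5}): φ is true.
  s1 (successors {s0, s1, s2, s3, s4}): φ is true.
  s2 (successors {s0, s1, s5}): φ is true.
  s3 (successors {s0, s1, s3, s4, s5}): φ is true.
  s4 (successors {s0, s1, s3, s5}): φ is true.
  s5 (successors {s0, s2, s3, s4, s5}): φ is true.
For instance, at s4:
  At s4: (s -> <>q) -> []r is false, so ~((s -> <>q) -> []r) is true.
    At s4: s -> <>q is true, []r is false, so (s -> <>q) -> []r is false.
      At s4: s is false, <>q is true, so s -> <>q is true.
      At s4: []r requires r at every successor {s0, s1, s3, s5}.
        r fails at s0, so []r is false at s4.
Satisfying worlds: {s0, s1, s2, s3, s4, s5}

s0, s1, s2, s3, s4, s5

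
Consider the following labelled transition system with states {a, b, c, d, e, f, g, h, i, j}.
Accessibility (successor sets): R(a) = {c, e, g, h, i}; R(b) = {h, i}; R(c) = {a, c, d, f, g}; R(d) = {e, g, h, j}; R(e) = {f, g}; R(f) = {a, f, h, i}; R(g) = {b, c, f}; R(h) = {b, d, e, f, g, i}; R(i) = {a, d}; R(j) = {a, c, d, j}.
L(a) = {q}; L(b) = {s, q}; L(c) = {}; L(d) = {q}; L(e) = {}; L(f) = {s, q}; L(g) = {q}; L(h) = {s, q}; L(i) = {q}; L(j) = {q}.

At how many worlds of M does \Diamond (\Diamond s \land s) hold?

Let φ = \Diamond (\Diamond s \land s). Evaluate φ at each world:
  a (successors {c, e, g, h, i}): φ is true.
  b (successors {h, i}): φ is true.
  c (successors {a, c, d, f, g}): φ is true.
  d (successors {e, g, h, j}): φ is true.
  e (successors {f, g}): φ is true.
  f (successors {a, f, h, i}): φ is true.
  g (successors {b, c, f}): φ is true.
  h (successors {b, d, e, f, g, i}): φ is true.
  i (successors {a, d}): φ is false.
  j (successors {a, c, d, j}): φ is false.
For instance, at b:
  At b: \Diamond (\Diamond s \land s) requires \Diamond s \land s at some successor in {h, i}.
    \Diamond s \land s holds at h, so \Diamond (\Diamond s \land s) is true at b.
      At h: \Diamond s is true, s is true, so \Diamond s \land s is true.
Satisfying worlds: {a, b, c, d, e, f, g, h}

8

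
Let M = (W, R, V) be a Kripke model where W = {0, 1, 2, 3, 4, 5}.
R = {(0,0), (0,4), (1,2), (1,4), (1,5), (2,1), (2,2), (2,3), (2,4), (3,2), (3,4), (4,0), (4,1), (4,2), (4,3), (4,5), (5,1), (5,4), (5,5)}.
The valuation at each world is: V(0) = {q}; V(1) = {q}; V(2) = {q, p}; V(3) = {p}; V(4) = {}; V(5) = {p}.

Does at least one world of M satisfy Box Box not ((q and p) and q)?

No

Let φ = Box Box not ((q and p) and q). Evaluate φ at each world:
  0 (successors {0, 4}): φ is false.
  1 (successors {2, 4, 5}): φ is false.
  2 (successors {1, 2, 3, 4}): φ is false.
  3 (successors {2, 4}): φ is false.
  4 (successors {0, 1, 2, 3, 5}): φ is false.
  5 (successors {1, 4, 5}): φ is false.
For instance, at 3:
  At 3: Box Box not ((q and p) and q) requires Box not ((q and p) and q) at every successor {2, 4}.
    Box not ((q and p) and q) fails at 2, so Box Box not ((q and p) and q) is false at 3.
      At 2: Box not ((q and p) and q) requires not ((q and p) and q) at every successor {1, 2, 3, 4}.
        not ((q and p) and q) fails at 2, so Box not ((q and p) and q) is false at 2.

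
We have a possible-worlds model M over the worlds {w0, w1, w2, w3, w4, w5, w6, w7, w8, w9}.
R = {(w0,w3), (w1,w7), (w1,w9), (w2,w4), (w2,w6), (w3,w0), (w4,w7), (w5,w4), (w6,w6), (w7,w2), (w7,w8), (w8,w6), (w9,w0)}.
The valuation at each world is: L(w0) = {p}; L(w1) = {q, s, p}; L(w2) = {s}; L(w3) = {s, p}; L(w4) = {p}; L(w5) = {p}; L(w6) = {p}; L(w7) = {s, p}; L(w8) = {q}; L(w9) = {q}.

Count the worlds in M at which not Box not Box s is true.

Recall that Box ψ holds at a world iff ψ holds at every accessible world, and Dia ψ holds iff ψ holds at some accessible world.
Let φ = not Box not Box s. Evaluate φ at each world:
  w0 (successors {w3}): φ is false.
  w1 (successors {w7, w9}): φ is false.
  w2 (successors {w4, w6}): φ is true.
  w3 (successors {w0}): φ is true.
  w4 (successors {w7}): φ is false.
  w5 (successors {w4}): φ is true.
  w6 (successors {w6}): φ is false.
  w7 (successors {w2, w8}): φ is false.
  w8 (successors {w6}): φ is false.
  w9 (successors {w0}): φ is true.
For instance, at w8:
  At w8: Box not Box s is true, so not Box not Box s is false.
    At w8: Box not Box s requires not Box s at every successor {w6}.
      At w6: not Box s is true.
    So Box not Box s is true at w8.
Satisfying worlds: {w2, w3, w5, w9}

4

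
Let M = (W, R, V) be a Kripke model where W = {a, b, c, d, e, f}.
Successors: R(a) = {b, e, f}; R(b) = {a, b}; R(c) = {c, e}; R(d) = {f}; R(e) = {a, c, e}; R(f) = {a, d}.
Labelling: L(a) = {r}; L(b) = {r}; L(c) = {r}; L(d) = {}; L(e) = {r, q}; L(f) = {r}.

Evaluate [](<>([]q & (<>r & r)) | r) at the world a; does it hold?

At a: [](<>([]q & (<>r & r)) | r) requires <>([]q & (<>r & r)) | r at every successor {b, e, f}.
    At b: <>([]q & (<>r & r)) is false, r is true, so <>([]q & (<>r & r)) | r is true.
      At b: <>([]q & (<>r & r)) requires []q & (<>r & r) at some successor in {a, b}.
        At a: []q & (<>r & r) is false.
        At b: []q & (<>r & r) is false.
      So <>([]q & (<>r & r)) is false at b.
    At e: <>([]q & (<>r & r)) is false, r is true, so <>([]q & (<>r & r)) | r is true.
      At e: <>([]q & (<>r & r)) requires []q & (<>r & r) at some successor in {a, c, e}.
        At a: []q & (<>r & r) is false.
        At c: []q & (<>r & r) is false.
        At e: []q & (<>r & r) is false.
      So <>([]q & (<>r & r)) is false at e.
    At f: <>([]q & (<>r & r)) is false, r is true, so <>([]q & (<>r & r)) | r is true.
      At f: <>([]q & (<>r & r)) requires []q & (<>r & r) at some successor in {a, d}.
        At a: []q & (<>r & r) is false.
        At d: []q & (<>r & r) is false.
      So <>([]q & (<>r & r)) is false at f.
So [](<>([]q & (<>r & r)) | r) is true at a.

Yes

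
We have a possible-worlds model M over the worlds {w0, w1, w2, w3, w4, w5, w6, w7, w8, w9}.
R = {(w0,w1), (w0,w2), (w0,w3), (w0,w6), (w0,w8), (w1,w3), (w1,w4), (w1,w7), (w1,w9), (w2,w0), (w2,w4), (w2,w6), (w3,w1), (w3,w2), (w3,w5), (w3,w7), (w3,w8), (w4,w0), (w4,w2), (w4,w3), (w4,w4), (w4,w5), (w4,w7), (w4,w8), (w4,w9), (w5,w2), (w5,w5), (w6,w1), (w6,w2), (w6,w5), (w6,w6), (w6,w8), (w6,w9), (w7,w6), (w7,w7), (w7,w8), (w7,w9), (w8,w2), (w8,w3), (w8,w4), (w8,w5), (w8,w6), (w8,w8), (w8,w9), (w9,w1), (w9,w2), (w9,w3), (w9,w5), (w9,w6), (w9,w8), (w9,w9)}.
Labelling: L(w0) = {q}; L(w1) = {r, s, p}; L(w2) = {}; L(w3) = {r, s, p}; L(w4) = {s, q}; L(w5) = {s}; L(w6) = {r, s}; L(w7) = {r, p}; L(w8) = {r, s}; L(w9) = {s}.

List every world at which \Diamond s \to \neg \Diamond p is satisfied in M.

w2, w5

Let φ = \Diamond s \to \neg \Diamond p. Evaluate φ at each world:
  w0 (successors {w1, w2, w3, w6, w8}): φ is false.
  w1 (successors {w3, w4, w7, w9}): φ is false.
  w2 (successors {w0, w4, w6}): φ is true.
  w3 (successors {w1, w2, w5, w7, w8}): φ is false.
  w4 (successors {w0, w2, w3, w4, w5, w7, w8, w9}): φ is false.
  w5 (successors {w2, w5}): φ is true.
  w6 (successors {w1, w2, w5, w6, w8, w9}): φ is false.
  w7 (successors {w6, w7, w8, w9}): φ is false.
  w8 (successors {w2, w3, w4, w5, w6, w8, w9}): φ is false.
  w9 (successors {w1, w2, w3, w5, w6, w8, w9}): φ is false.
For instance, at w1:
  At w1: \Diamond s is true, \neg \Diamond p is false, so \Diamond s \to \neg \Diamond p is false.
    At w1: \Diamond s requires s at some successor in {w3, w4, w7, w9}.
      s holds at w3, so \Diamond s is true at w1.
    At w1: \Diamond p is true, so \neg \Diamond p is false.
      At w1: \Diamond p requires p at some successor in {w3, w4, w7, w9}.
        p holds at w3, so \Diamond p is true at w1.
Satisfying worlds: {w2, w5}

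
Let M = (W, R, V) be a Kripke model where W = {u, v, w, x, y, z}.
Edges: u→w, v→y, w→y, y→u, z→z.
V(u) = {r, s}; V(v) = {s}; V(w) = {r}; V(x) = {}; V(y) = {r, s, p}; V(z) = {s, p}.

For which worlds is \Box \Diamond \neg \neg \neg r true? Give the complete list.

Recall that \Box ψ holds at a world iff ψ holds at every accessible world, and \Diamond ψ holds iff ψ holds at some accessible world.
Let φ = \Box \Diamond \neg \neg \neg r. Evaluate φ at each world:
  u (successors {w}): φ is false.
  v (successors {y}): φ is false.
  w (successors {y}): φ is false.
  x (successors ∅): φ is true.
  y (successors {u}): φ is false.
  z (successors {z}): φ is true.
For instance, at y:
  At y: \Box \Diamond \neg \neg \neg r requires \Diamond \neg \neg \neg r at every successor {u}.
    \Diamond \neg \neg \neg r fails at u, so \Box \Diamond \neg \neg \neg r is false at y.
      At u: \Diamond \neg \neg \neg r requires \neg \neg \neg r at some successor in {w}.
        At w: \neg \neg \neg r is false.
      So \Diamond \neg \neg \neg r is false at u.
Satisfying worlds: {x, z}

x, z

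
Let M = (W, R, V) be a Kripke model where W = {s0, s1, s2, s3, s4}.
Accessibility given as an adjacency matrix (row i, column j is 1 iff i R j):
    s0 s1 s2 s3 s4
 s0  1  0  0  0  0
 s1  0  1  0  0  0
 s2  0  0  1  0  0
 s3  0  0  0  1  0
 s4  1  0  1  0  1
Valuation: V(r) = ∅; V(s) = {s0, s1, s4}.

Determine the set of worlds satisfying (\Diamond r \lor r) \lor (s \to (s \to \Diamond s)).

s0, s1, s2, s3, s4

Let φ = (\Diamond r \lor r) \lor (s \to (s \to \Diamond s)). Evaluate φ at each world:
  s0 (successors {s0}): φ is true.
  s1 (successors {s1}): φ is true.
  s2 (successors {s2}): φ is true.
  s3 (successors {s3}): φ is true.
  s4 (successors {s0, s2, s4}): φ is true.
For instance, at s1:
  At s1: \Diamond r \lor r is false, s \to (s \to \Diamond s) is true, so (\Diamond r \lor r) \lor (s \to (s \to \Diamond s)) is true.
    At s1: \Diamond r is false, r is false, so \Diamond r \lor r is false.
      At s1: \Diamond r requires r at some successor in {s1}.
        At s1: r is false.
      So \Diamond r is false at s1.
    At s1: s is true, s \to \Diamond s is true, so s \to (s \to \Diamond s) is true.
      At s1: s is true, \Diamond s is true, so s \to \Diamond s is true.
Satisfying worlds: {s0, s1, s2, s3, s4}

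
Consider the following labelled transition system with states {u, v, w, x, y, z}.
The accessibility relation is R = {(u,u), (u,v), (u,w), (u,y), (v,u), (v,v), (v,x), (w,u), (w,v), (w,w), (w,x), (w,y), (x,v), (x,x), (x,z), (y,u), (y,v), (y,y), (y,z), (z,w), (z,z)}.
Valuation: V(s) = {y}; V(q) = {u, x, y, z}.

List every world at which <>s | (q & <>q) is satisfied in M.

u, w, x, y, z

Let φ = <>s | (q & <>q). Evaluate φ at each world:
  u (successors {u, v, w, y}): φ is true.
  v (successors {u, v, x}): φ is false.
  w (successors {u, v, w, x, y}): φ is true.
  x (successors {v, x, z}): φ is true.
  y (successors {u, v, y, z}): φ is true.
  z (successors {w, z}): φ is true.
For instance, at u:
  At u: <>s is true, q & <>q is true, so <>s | (q & <>q) is true.
    At u: <>s requires s at some successor in {u, v, w, y}.
      s holds at y, so <>s is true at u.
    At u: q is true, <>q is true, so q & <>q is true.
      At u: <>q requires q at some successor in {u, v, w, y}.
        q holds at u, so <>q is true at u.
Satisfying worlds: {u, w, x, y, z}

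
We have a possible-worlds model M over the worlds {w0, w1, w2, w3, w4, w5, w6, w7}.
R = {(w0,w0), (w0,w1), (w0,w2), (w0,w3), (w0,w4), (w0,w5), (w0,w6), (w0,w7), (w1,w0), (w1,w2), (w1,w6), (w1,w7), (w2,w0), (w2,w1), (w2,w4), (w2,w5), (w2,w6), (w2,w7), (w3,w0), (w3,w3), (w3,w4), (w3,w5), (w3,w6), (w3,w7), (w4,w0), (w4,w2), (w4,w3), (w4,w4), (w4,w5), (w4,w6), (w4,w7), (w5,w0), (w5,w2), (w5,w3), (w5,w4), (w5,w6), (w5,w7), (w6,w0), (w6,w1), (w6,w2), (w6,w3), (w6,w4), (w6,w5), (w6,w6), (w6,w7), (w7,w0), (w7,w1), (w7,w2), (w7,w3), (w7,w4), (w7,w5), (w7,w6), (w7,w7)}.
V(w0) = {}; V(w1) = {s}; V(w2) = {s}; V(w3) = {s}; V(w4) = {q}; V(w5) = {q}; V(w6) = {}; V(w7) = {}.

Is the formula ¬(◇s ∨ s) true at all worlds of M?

No

Let φ = ¬(◇s ∨ s). Evaluate φ at each world:
  w0 (successors {w0, w1, w2, w3, w4, w5, w6, w7}): φ is false.
  w1 (successors {w0, w2, w6, w7}): φ is false.
  w2 (successors {w0, w1, w4, w5, w6, w7}): φ is false.
  w3 (successors {w0, w3, w4, w5, w6, w7}): φ is false.
  w4 (successors {w0, w2, w3, w4, w5, w6, w7}): φ is false.
  w5 (successors {w0, w2, w3, w4, w6, w7}): φ is false.
  w6 (successors {w0, w1, w2, w3, w4, w5, w6, w7}): φ is false.
  w7 (successors {w0, w1, w2, w3, w4, w5, w6, w7}): φ is false.
Detail at w0 (counterexample):
  At w0: ◇s ∨ s is true, so ¬(◇s ∨ s) is false.
    At w0: ◇s is true, s is false, so ◇s ∨ s is true.
      At w0: ◇s requires s at some successor in {w0, w1, w2, w3, w4, w5, w6, w7}.
        s holds at w1, so ◇s is true at w0.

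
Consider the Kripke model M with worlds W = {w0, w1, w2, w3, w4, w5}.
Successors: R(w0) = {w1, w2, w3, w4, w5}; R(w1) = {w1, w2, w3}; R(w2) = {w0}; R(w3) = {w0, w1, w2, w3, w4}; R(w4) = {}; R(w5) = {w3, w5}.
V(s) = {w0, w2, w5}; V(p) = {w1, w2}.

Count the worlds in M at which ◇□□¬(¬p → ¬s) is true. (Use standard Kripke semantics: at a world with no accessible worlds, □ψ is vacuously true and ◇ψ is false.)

2

Let φ = ◇□□¬(¬p → ¬s). Evaluate φ at each world:
  w0 (successors {w1, w2, w3, w4, w5}): φ is true.
  w1 (successors {w1, w2, w3}): φ is false.
  w2 (successors {w0}): φ is false.
  w3 (successors {w0, w1, w2, w3, w4}): φ is true.
  w4 (successors ∅): φ is false.
  w5 (successors {w3, w5}): φ is false.
For instance, at w2:
  At w2: ◇□□¬(¬p → ¬s) requires □□¬(¬p → ¬s) at some successor in {w0}.
    At w0: □□¬(¬p → ¬s) is false.
  So ◇□□¬(¬p → ¬s) is false at w2.
Satisfying worlds: {w0, w3}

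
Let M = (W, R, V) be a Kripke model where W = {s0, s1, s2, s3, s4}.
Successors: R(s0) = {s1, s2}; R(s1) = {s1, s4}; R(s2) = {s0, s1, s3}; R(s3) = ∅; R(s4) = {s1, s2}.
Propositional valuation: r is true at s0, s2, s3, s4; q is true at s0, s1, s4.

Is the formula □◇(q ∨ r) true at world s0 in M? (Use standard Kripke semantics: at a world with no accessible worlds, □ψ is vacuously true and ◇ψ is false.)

At s0: □◇(q ∨ r) requires ◇(q ∨ r) at every successor {s1, s2}.
    At s1: ◇(q ∨ r) requires q ∨ r at some successor in {s1, s4}.
      q ∨ r holds at s1, so ◇(q ∨ r) is true at s1.
    At s2: ◇(q ∨ r) requires q ∨ r at some successor in {s0, s1, s3}.
      q ∨ r holds at s0, so ◇(q ∨ r) is true at s2.
So □◇(q ∨ r) is true at s0.

Yes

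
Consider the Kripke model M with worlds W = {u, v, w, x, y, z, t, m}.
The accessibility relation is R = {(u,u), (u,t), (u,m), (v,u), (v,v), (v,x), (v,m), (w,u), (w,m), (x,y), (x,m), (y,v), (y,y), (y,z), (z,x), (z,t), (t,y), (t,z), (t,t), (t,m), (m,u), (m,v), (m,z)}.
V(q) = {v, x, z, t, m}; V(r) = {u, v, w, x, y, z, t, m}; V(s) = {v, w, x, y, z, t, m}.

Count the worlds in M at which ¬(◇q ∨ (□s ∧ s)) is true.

0

Let φ = ¬(◇q ∨ (□s ∧ s)). Evaluate φ at each world:
  u (successors {u, t, m}): φ is false.
  v (successors {u, v, x, m}): φ is false.
  w (successors {u, m}): φ is false.
  x (successors {y, m}): φ is false.
  y (successors {v, y, z}): φ is false.
  z (successors {x, t}): φ is false.
  t (successors {y, z, t, m}): φ is false.
  m (successors {u, v, z}): φ is false.
For instance, at u:
  At u: ◇q ∨ (□s ∧ s) is true, so ¬(◇q ∨ (□s ∧ s)) is false.
    At u: ◇q is true, □s ∧ s is false, so ◇q ∨ (□s ∧ s) is true.
      At u: ◇q requires q at some successor in {u, t, m}.
        q holds at t, so ◇q is true at u.
      At u: □s is false, s is false, so □s ∧ s is false.
Satisfying worlds: none.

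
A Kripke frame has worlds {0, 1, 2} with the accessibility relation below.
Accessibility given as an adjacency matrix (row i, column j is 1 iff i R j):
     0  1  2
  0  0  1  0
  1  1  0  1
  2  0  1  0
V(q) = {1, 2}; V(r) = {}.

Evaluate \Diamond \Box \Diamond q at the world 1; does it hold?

Yes

At 1: \Diamond \Box \Diamond q requires \Box \Diamond q at some successor in {0, 2}.
  \Box \Diamond q holds at 0, so \Diamond \Box \Diamond q is true at 1.
    At 0: \Box \Diamond q requires \Diamond q at every successor {1}.
      At 1: \Diamond q is true.
    So \Box \Diamond q is true at 0.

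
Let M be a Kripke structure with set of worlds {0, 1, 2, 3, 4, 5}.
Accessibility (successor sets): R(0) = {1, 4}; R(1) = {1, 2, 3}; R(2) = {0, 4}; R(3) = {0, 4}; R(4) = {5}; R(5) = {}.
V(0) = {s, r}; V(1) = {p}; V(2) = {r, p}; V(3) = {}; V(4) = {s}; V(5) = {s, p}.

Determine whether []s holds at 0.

No

At 0: []s requires s at every successor {1, 4}.
  s fails at 1, so []s is false at 0.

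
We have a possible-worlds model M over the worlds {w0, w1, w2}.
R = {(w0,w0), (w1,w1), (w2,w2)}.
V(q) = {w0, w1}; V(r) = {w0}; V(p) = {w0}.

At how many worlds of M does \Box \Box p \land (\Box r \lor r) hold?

1

Let φ = \Box \Box p \land (\Box r \lor r). Evaluate φ at each world:
  w0 (successors {w0}): φ is true.
  w1 (successors {w1}): φ is false.
  w2 (successors {w2}): φ is false.
For instance, at w1:
  At w1: \Box \Box p is false, \Box r \lor r is false, so \Box \Box p \land (\Box r \lor r) is false.
    At w1: \Box \Box p requires \Box p at every successor {w1}.
      \Box p fails at w1, so \Box \Box p is false at w1.
    At w1: \Box r is false, r is false, so \Box r \lor r is false.
      At w1: \Box r requires r at every successor {w1}.
        r fails at w1, so \Box r is false at w1.
Satisfying worlds: {w0}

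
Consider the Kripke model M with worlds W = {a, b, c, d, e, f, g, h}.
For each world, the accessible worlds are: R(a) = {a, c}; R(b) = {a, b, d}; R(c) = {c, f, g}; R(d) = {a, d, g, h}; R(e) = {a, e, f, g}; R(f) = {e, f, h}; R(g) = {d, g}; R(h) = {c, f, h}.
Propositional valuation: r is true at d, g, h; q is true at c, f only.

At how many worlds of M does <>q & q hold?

Recall that <>ψ holds at a world iff ψ holds at some accessible world.
Let φ = <>q & q. Evaluate φ at each world:
  a (successors {a, c}): φ is false.
  b (successors {a, b, d}): φ is false.
  c (successors {c, f, g}): φ is true.
  d (successors {a, d, g, h}): φ is false.
  e (successors {a, e, f, g}): φ is false.
  f (successors {e, f, h}): φ is true.
  g (successors {d, g}): φ is false.
  h (successors {c, f, h}): φ is false.
For instance, at h:
  At h: <>q is true, q is false, so <>q & q is false.
    At h: <>q requires q at some successor in {c, f, h}.
      q holds at c, so <>q is true at h.
Satisfying worlds: {c, f}

2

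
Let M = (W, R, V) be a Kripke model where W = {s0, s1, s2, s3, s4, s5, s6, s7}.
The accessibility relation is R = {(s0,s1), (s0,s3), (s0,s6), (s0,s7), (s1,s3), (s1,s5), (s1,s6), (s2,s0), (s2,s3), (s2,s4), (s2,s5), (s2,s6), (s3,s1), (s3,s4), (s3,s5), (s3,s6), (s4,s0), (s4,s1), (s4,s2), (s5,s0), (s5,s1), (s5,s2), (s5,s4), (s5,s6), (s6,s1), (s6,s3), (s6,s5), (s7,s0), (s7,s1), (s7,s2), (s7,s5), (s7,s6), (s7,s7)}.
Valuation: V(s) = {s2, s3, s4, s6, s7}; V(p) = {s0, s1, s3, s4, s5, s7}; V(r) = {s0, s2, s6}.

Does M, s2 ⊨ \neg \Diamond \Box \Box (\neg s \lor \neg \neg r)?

At s2: \Diamond \Box \Box (\neg s \lor \neg \neg r) is false, so \neg \Diamond \Box \Box (\neg s \lor \neg \neg r) is true.
  At s2: \Diamond \Box \Box (\neg s \lor \neg \neg r) requires \Box \Box (\neg s \lor \neg \neg r) at some successor in {s0, s3, s4, s5, s6}.
    At s0: \Box \Box (\neg s \lor \neg \neg r) is false.
    At s3: \Box \Box (\neg s \lor \neg \neg r) is false.
    At s4: \Box \Box (\neg s \lor \neg \neg r) is false.
    At s5: \Box \Box (\neg s \lor \neg \neg r) is false.
    At s6: \Box \Box (\neg s \lor \neg \neg r) is false.
  So \Diamond \Box \Box (\neg s \lor \neg \neg r) is false at s2.

Yes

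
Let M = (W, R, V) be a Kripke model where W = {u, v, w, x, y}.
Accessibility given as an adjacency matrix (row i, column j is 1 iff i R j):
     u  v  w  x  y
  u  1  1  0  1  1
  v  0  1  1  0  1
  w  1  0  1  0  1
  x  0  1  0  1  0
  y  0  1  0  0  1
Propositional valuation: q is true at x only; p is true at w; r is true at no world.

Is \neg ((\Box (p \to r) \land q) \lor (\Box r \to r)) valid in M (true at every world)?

Let φ = \neg ((\Box (p \to r) \land q) \lor (\Box r \to r)). Evaluate φ at each world:
  u (successors {u, v, x, y}): φ is false.
  v (successors {v, w, y}): φ is false.
  w (successors {u, w, y}): φ is false.
  x (successors {v, x}): φ is false.
  y (successors {v, y}): φ is false.
Detail at u (counterexample):
  At u: (\Box (p \to r) \land q) \lor (\Box r \to r) is true, so \neg ((\Box (p \to r) \land q) \lor (\Box r \to r)) is false.
    At u: \Box (p \to r) \land q is false, \Box r \to r is true, so (\Box (p \to r) \land q) \lor (\Box r \to r) is true.
      At u: \Box (p \to r) is true, q is false, so \Box (p \to r) \land q is false.
      At u: \Box r is false, r is false, so \Box r \to r is true.

No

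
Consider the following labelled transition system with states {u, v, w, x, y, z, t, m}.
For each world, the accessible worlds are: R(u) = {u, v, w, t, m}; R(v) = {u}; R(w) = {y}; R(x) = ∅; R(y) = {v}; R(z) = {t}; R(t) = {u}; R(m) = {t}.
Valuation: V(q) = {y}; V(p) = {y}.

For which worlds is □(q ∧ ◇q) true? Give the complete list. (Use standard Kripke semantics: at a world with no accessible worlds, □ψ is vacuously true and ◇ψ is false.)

x

Let φ = □(q ∧ ◇q). Evaluate φ at each world:
  u (successors {u, v, w, t, m}): φ is false.
  v (successors {u}): φ is false.
  w (successors {y}): φ is false.
  x (successors ∅): φ is true.
  y (successors {v}): φ is false.
  z (successors {t}): φ is false.
  t (successors {u}): φ is false.
  m (successors {t}): φ is false.
For instance, at v:
  At v: □(q ∧ ◇q) requires q ∧ ◇q at every successor {u}.
    q ∧ ◇q fails at u, so □(q ∧ ◇q) is false at v.
      At u: q is false, ◇q is false, so q ∧ ◇q is false.
Satisfying worlds: {x}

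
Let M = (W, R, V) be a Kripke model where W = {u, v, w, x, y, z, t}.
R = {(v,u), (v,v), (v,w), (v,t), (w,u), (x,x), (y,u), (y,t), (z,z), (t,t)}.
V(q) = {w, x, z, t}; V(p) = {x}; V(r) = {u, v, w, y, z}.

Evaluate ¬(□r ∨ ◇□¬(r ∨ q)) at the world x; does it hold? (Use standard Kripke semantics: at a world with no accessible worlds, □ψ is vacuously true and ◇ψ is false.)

At x: □r ∨ ◇□¬(r ∨ q) is false, so ¬(□r ∨ ◇□¬(r ∨ q)) is true.
  At x: □r is false, ◇□¬(r ∨ q) is false, so □r ∨ ◇□¬(r ∨ q) is false.
    At x: □r requires r at every successor {x}.
      r fails at x, so □r is false at x.
    At x: ◇□¬(r ∨ q) requires □¬(r ∨ q) at some successor in {x}.
      At x: □¬(r ∨ q) is false.
    So ◇□¬(r ∨ q) is false at x.

Yes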